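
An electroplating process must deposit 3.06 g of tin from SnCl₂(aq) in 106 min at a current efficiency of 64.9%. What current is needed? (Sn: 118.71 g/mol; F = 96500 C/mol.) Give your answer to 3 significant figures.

n(Sn) = 3.06 / 118.71 = 0.02578 mol
Sn²⁺ + 2e⁻ → Sn, so n(e⁻) = 2 × 0.02578 = 0.05156 mol
Q = 0.05156 × 96500 / 0.649 = 7666 C
I = Q / t = 7666 / 6360 s = 1.21 A

1.21 A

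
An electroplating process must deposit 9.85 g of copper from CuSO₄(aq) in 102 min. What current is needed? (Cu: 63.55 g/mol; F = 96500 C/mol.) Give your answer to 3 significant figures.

n(Cu) = 9.85 / 63.55 = 0.1550 mol
Cu²⁺ + 2e⁻ → Cu, so n(e⁻) = 2 × 0.1550 = 0.3100 mol
Q = 0.3100 × 96500 = 29920 C
I = Q / t = 29920 / 6120 s = 4.89 A

4.89 A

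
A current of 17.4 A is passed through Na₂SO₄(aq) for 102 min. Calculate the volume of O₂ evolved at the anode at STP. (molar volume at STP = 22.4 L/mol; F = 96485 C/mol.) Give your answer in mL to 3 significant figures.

Q = 17.4 A × 6120 s = 1.065×10^5 C
Moles of electrons = 1.065×10^5 / 96485 = 1.104 mol
2H₂O → O₂ + 4H⁺ + 4e⁻, so n(O₂) = 1.104 / 4 = 0.2760 mol
V = 0.2760 × 22.4 = 6.182 L
= 6180 mL

6180 mL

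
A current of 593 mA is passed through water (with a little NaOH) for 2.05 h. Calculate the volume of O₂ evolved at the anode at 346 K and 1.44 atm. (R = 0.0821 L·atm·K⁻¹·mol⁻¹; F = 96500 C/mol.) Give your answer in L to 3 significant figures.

0.224 L

Q = 0.593 A × 7380 s = 4376 C
n(e⁻) = 4376 / 96500 = 0.04535 mol
2H₂O → O₂ + 4H⁺ + 4e⁻, so n(O₂) = 0.04535 / 4 = 0.01134 mol
V = nRT/P = 0.01134 × 0.0821 × 346 / 1.44 = 0.2237 L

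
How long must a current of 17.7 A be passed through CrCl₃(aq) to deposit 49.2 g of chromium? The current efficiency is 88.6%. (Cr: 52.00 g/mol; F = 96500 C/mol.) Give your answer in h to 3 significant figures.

n(Cr) = 49.2 / 52.00 = 0.9462 mol
Cr³⁺ + 3e⁻ → Cr, so n(e⁻) = 3 × 0.9462 = 2.839 mol
Q = 2.839 × 96500 / 0.886 = 3.092×10^5 C
t = Q / I = 3.092×10^5 / 17.7 = 17470 s = 4.85 h

4.85 h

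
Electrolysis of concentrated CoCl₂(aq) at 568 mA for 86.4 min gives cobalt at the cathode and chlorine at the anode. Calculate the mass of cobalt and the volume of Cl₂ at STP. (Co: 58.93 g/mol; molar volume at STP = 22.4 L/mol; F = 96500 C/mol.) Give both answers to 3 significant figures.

0.899 g Co; 0.342 L Cl₂

Q = 0.568 × 5184 = 2945 C; n(e⁻) = 2945 / 96500 = 0.03052 mol
Cathode: Co²⁺ + 2e⁻ → Co → n(Co) = 0.03052/2 = 0.01526 mol → 0.899 g
Anode: 2Cl⁻ → Cl₂ + 2e⁻ → n(Cl₂) = 0.03052/2 = 0.01526 mol → 0.342 L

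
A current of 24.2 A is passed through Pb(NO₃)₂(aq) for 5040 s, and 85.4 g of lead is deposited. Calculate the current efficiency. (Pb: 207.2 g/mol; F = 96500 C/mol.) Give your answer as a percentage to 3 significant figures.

65.2%

Q = 24.2 × 5040 = 1.220×10^5 C
n(e⁻) = 1.220×10^5 / 96500 = 1.264 mol
Pb²⁺ + 2e⁻ → Pb, so theoretical n(Pb) = 0.6320 mol → 131.0 g
Efficiency = 85.4 / 131.0 = 0.6519 = 65.2%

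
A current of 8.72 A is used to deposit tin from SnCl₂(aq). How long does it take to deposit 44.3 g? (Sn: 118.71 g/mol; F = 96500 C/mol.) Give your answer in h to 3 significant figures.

2.29 h

n(Sn) = 44.3 / 118.71 = 0.3732 mol
Sn²⁺ + 2e⁻ → Sn, so n(e⁻) = 2 × 0.3732 = 0.7464 mol
Q = 0.7464 × 96500 = 72030 C
t = Q / I = 72030 / 8.72 = 8260 s = 2.29 h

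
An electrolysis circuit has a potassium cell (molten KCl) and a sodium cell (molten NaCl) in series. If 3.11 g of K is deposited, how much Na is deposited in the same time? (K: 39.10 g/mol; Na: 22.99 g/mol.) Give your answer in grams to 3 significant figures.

1.83 g

n(K) = 3.11 / 39.10 = 0.07954 mol
K⁺ + e⁻ → K, so n(e⁻) = 0.07954 mol
In series, the same 0.07954 mol of electrons flows through the second cell.
Na⁺ + e⁻ → Na, so n(Na) = 0.07954 mol
m(Na) = 0.07954 × 22.99 = 1.83 g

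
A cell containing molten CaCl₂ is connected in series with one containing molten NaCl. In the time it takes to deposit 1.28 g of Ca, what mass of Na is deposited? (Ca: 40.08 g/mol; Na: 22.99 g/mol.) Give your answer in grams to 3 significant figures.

1.47 g

n(Ca) = 1.28 / 40.08 = 0.03194 mol
Ca²⁺ + 2e⁻ → Ca, so n(e⁻) = 2 × 0.03194 = 0.06388 mol
In series, the same 0.06388 mol of electrons flows through the second cell.
Na⁺ + e⁻ → Na, so n(Na) = 0.06388 mol
m(Na) = 0.06388 × 22.99 = 1.47 g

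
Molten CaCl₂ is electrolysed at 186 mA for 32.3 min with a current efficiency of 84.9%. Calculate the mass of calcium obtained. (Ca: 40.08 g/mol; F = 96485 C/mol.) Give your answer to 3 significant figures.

0.0636 g

Q = 0.186 × 1938 = 360.5 C
n(e⁻) = 360.5 / 96485 = 0.003736 mol
Ca²⁺ + 2e⁻ → Ca, so theoretical m(Ca) = 0.001868 × 40.08 = 0.07487 g
Actual mass = 84.9% × 0.07487 = 0.0636 g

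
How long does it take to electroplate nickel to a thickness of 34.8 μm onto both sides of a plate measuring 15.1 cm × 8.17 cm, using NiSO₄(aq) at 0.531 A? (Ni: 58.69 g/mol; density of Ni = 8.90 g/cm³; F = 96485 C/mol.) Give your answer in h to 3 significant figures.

13.1 h

Plated area = 2 × 15.1 × 8.17 = 246.7 cm²
Volume = 246.7 × 34.8×10⁻⁴ cm = 0.8585 cm³
m(Ni) = 0.8585 × 8.90 = 7.641 g
n(Ni) = 7.641 / 58.69 = 0.1302 mol; n(e⁻) = 2 × 0.1302 = 0.2604 mol
Q = 0.2604 × 96485 = 25120 C
t = 25120 / 0.531 = 47310 s = 13.1 h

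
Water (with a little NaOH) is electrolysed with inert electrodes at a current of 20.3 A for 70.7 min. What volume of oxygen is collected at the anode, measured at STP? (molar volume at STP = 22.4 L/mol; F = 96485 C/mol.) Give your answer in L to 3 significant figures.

Charge passed = 20.3 × 4242 = 86110 C
n(e⁻) = Q/F = 86110/96485 = 0.8925 mol
2H₂O → O₂ + 4H⁺ + 4e⁻, so n(O₂) = 0.8925 / 4 = 0.2231 mol
V = 0.2231 × 22.4 = 4.997 L

5.00 L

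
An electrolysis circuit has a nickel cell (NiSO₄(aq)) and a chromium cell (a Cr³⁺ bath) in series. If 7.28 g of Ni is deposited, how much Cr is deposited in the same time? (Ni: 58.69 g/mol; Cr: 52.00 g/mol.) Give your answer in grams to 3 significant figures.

4.30 g

n(Ni) = 7.28 / 58.69 = 0.1240 mol
Ni²⁺ + 2e⁻ → Ni, so n(e⁻) = 2 × 0.1240 = 0.2480 mol
Same current for the same time ⇒ same n(e⁻) = 0.2480 mol in both cells.
Cr³⁺ + 3e⁻ → Cr, so n(Cr) = 0.2480 / 3 = 0.08267 mol
m(Cr) = 0.08267 × 52.00 = 4.30 g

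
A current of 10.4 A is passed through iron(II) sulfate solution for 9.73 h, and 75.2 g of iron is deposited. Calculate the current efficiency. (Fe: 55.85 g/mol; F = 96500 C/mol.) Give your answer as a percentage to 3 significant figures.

71.3%

Q = 10.4 × 35028 = 3.643×10^5 C
n(e⁻) = 3.643×10^5 / 96500 = 3.775 mol
Fe²⁺ + 2e⁻ → Fe, so theoretical n(Fe) = 1.888 mol → 105.4 g
Efficiency = 75.2 / 105.4 = 0.7135 = 71.3%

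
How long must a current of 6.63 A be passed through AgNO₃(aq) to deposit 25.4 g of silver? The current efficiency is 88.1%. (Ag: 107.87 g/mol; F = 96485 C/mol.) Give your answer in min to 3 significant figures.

n(Ag) = 25.4 / 107.87 = 0.2355 mol
Ag⁺ + e⁻ → Ag, so n(e⁻) = 0.2355 mol
Q = 0.2355 × 96485 / 0.881 = 25790 C
t = Q / I = 25790 / 6.63 = 3890 s = 64.8 min

64.8 min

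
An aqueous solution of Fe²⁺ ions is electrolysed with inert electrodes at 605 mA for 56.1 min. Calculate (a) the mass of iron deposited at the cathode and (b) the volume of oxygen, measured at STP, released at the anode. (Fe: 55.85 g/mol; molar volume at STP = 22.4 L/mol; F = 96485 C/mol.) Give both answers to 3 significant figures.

Q = 0.605 × 3366 = 2036 C; n(e⁻) = 2036 / 96485 = 0.02110 mol
Cathode: Fe²⁺ + 2e⁻ → Fe → n(Fe) = 0.02110/2 = 0.01055 mol → 0.589 g
Anode: 2H₂O → O₂ + 4H⁺ + 4e⁻ → n(O₂) = 0.02110/4 = 0.005275 mol → 0.118 L

0.589 g Fe; 0.118 L O₂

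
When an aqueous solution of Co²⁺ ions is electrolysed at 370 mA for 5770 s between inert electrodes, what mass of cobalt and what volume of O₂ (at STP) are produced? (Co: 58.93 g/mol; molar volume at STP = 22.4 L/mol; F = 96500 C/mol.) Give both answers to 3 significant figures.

Q = 0.370 × 5770 = 2135 C; n(e⁻) = 2135 / 96500 = 0.02212 mol
Cathode: Co²⁺ + 2e⁻ → Co → n(Co) = 0.02212/2 = 0.01106 mol → 0.652 g
Anode: 2H₂O → O₂ + 4H⁺ + 4e⁻ → n(O₂) = 0.02212/4 = 0.005530 mol → 0.124 L

0.652 g Co; 0.124 L O₂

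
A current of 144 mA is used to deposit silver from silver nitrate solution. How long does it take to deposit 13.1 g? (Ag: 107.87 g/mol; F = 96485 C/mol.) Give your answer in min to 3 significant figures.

n(Ag) = 13.1 / 107.87 = 0.1214 mol
Ag⁺ + e⁻ → Ag, so n(e⁻) = 0.1214 mol
Q = 0.1214 × 96485 = 11710 C
t = Q / I = 11710 / 0.144 = 81320 s = 1360 min

1360 min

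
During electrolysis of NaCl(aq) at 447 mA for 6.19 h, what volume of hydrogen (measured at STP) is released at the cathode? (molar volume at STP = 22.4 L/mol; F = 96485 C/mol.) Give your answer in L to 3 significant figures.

Charge passed = 0.447 × 22284 = 9961 C
n(e⁻) = 9961 / 96485 = 0.1032 mol
2H⁺ + 2e⁻ → H₂, so n(H₂) = 0.1032 / 2 = 0.05160 mol
V = 0.05160 × 22.4 = 1.156 L

1.16 L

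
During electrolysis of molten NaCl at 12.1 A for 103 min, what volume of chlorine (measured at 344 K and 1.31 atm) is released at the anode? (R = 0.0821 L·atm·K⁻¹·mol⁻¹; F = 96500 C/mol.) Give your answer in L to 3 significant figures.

8.35 L

Q = It = 12.1 × 6180 = 74780 C
n(e⁻) = Q/F = 74780/96500 = 0.7749 mol
2Cl⁻ → Cl₂ + 2e⁻, so n(Cl₂) = 0.7749 / 2 = 0.3875 mol
V = nRT/P = 0.3875 × 0.0821 × 344 / 1.31 = 8.354 L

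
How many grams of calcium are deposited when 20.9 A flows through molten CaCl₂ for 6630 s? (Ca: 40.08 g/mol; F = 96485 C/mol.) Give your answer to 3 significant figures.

28.8 g

Charge passed = 20.9 × 6630 = 1.386×10^5 C
n(e⁻) = Q/F = 1.386×10^5/96485 = 1.436 mol
Ca²⁺ + 2e⁻ → Ca, so n(Ca) = 1.436 / 2 = 0.7180 mol
m = 0.7180 × 40.08 = 28.8 g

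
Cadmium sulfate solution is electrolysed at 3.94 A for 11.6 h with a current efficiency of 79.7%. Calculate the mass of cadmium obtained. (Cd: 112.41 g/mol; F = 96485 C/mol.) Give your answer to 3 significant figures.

Q = 3.94 × 41760 = 1.645×10^5 C
n(e⁻) = 1.645×10^5 / 96485 = 1.705 mol
Cd²⁺ + 2e⁻ → Cd, so theoretical m(Cd) = 0.8525 × 112.41 = 95.83 g
Actual mass = 79.7% × 95.83 = 76.4 g

76.4 g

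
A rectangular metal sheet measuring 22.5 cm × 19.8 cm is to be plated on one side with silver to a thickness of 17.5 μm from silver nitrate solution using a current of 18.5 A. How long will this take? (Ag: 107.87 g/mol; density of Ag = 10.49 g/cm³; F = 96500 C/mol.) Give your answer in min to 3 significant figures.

Plated area = 22.5 × 19.8 = 445.5 cm²
Volume = 445.5 × 17.5×10⁻⁴ cm = 0.7796 cm³
m(Ag) = 0.7796 × 10.49 = 8.178 g
n(Ag) = 8.178 / 107.87 = 0.07581 mol; n(e⁻) = 0.07581 mol
Q = 0.07581 × 96500 = 7316 C
t = 7316 / 18.5 = 395.5 s = 6.59 min

6.59 min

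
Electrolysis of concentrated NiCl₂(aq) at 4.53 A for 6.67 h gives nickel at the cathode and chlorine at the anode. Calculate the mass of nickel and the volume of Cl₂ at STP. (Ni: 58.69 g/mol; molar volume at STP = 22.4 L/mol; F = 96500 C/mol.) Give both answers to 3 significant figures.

33.1 g Ni; 12.6 L Cl₂

Q = 4.53 × 24012 = 1.088×10^5 C; n(e⁻) = 1.088×10^5 / 96500 = 1.127 mol
Cathode: Ni²⁺ + 2e⁻ → Ni → n(Ni) = 1.127/2 = 0.5635 mol → 33.1 g
Anode: 2Cl⁻ → Cl₂ + 2e⁻ → n(Cl₂) = 1.127/2 = 0.5635 mol → 12.6 L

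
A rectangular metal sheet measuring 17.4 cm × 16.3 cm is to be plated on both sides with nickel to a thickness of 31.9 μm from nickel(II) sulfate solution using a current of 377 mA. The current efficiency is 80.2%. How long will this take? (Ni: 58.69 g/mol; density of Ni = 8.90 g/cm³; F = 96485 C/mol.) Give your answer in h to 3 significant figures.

Plated area = 2 × 17.4 × 16.3 = 567.2 cm²
Volume = 567.2 × 31.9×10⁻⁴ cm = 1.809 cm³
m(Ni) = 1.809 × 8.90 = 16.10 g
n(Ni) = 16.10 / 58.69 = 0.2743 mol; n(e⁻) = 2 × 0.2743 = 0.5486 mol
Q = 0.5486 × 96485 / 0.802 = 66000 C
t = 66000 / 0.377 = 1.751×10^5 s = 48.6 h

48.6 h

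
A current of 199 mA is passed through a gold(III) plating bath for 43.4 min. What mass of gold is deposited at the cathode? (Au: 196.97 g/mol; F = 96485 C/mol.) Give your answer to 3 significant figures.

0.353 g

Q = 0.199 A × 2604 s = 518.2 C
Moles of electrons = 518.2 / 96485 = 0.005371 mol
Au³⁺ + 3e⁻ → Au, so n(Au) = 0.005371 / 3 = 0.001790 mol
m = 0.001790 × 196.97 = 0.353 g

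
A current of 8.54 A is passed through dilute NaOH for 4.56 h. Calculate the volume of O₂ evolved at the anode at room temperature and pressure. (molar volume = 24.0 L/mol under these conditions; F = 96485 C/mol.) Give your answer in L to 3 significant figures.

Charge passed = 8.54 × 16416 = 1.402×10^5 C
n(e⁻) = Q/F = 1.402×10^5/96485 = 1.453 mol
2H₂O → O₂ + 4H⁺ + 4e⁻, so n(O₂) = 1.453 / 4 = 0.3633 mol
V = 0.3633 × 24.0 = 8.719 L

8.72 L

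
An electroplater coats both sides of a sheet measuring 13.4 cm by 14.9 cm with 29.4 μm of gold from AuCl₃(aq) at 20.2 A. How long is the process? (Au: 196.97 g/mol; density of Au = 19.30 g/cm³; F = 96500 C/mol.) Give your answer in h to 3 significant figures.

Plated area = 2 × 13.4 × 14.9 = 399.3 cm²
Volume = 399.3 × 29.4×10⁻⁴ cm = 1.174 cm³
m(Au) = 1.174 × 19.30 = 22.66 g
n(Au) = 22.66 / 196.97 = 0.1150 mol; n(e⁻) = 3 × 0.1150 = 0.3450 mol
Q = 0.3450 × 96500 = 33290 C
t = 33290 / 20.2 = 1648 s = 0.458 h

0.458 h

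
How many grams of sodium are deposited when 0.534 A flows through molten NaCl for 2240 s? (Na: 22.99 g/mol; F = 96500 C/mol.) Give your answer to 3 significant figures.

0.285 g

Q = 0.534 A × 2240 s = 1196 C
n(e⁻) = Q/F = 1196/96500 = 0.01239 mol
Na⁺ + e⁻ → Na, so n(Na) = 0.01239 mol
m = 0.01239 × 22.99 = 0.285 g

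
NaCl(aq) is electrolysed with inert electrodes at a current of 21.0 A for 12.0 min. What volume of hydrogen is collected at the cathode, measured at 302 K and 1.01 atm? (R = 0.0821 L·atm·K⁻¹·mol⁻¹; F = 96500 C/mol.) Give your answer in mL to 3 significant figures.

1920 mL

Q = It = 21.0 × 720 = 15120 C
n(e⁻) = Q/F = 15120/96500 = 0.1567 mol
2H⁺ + 2e⁻ → H₂, so n(H₂) = 0.1567 / 2 = 0.07835 mol
V = nRT/P = 0.07835 × 0.0821 × 302 / 1.01 = 1.923 L
= 1920 mL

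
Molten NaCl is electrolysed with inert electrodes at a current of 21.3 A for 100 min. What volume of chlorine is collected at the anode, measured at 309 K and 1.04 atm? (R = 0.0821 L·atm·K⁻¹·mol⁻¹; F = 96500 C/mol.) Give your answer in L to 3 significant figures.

Q = It = 21.3 × 6000 = 1.278×10^5 C
n(e⁻) = 1.278×10^5 / 96500 = 1.324 mol
2Cl⁻ → Cl₂ + 2e⁻, so n(Cl₂) = 1.324 / 2 = 0.6620 mol
V = nRT/P = 0.6620 × 0.0821 × 309 / 1.04 = 16.15 L

16.2 L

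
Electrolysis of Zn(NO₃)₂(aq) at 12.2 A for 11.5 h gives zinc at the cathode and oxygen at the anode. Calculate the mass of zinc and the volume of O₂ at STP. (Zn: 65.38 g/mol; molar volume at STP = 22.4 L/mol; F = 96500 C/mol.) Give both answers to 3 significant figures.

Q = 12.2 × 41400 = 5.051×10^5 C; n(e⁻) = 5.051×10^5 / 96500 = 5.234 mol
Cathode: Zn²⁺ + 2e⁻ → Zn → n(Zn) = 5.234/2 = 2.617 mol → 171 g
Anode: 2H₂O → O₂ + 4H⁺ + 4e⁻ → n(O₂) = 5.234/4 = 1.309 mol → 29.3 L

171 g Zn; 29.3 L O₂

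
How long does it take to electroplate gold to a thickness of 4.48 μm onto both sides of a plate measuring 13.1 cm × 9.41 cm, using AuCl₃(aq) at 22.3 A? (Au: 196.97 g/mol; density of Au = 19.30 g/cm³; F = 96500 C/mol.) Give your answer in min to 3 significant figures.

2.34 min

Plated area = 2 × 13.1 × 9.41 = 246.5 cm²
Volume = 246.5 × 4.48×10⁻⁴ cm = 0.1104 cm³
m(Au) = 0.1104 × 19.30 = 2.131 g
n(Au) = 2.131 / 196.97 = 0.01082 mol; n(e⁻) = 3 × 0.01082 = 0.03246 mol
Q = 0.03246 × 96500 = 3132 C
t = 3132 / 22.3 = 140.4 s = 2.34 min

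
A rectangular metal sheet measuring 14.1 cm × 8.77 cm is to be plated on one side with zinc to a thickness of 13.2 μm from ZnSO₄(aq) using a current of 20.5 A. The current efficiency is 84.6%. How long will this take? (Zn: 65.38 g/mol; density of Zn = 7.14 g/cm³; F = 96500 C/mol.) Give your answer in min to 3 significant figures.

Plated area = 14.1 × 8.77 = 123.7 cm²
Volume = 123.7 × 13.2×10⁻⁴ cm = 0.1633 cm³
m(Zn) = 0.1633 × 7.14 = 1.166 g
n(Zn) = 1.166 / 65.38 = 0.01783 mol; n(e⁻) = 2 × 0.01783 = 0.03566 mol
Q = 0.03566 × 96500 / 0.846 = 4068 C
t = 4068 / 20.5 = 198.4 s = 3.31 min

3.31 min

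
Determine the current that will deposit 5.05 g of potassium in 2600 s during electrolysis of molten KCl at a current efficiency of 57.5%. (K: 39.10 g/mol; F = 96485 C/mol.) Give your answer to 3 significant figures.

n(K) = 5.05 / 39.10 = 0.1292 mol
K⁺ + e⁻ → K, so n(e⁻) = 0.1292 mol
Q = 0.1292 × 96485 / 0.575 = 21680 C
I = Q / t = 21680 / 2600 s = 8.34 A

8.34 A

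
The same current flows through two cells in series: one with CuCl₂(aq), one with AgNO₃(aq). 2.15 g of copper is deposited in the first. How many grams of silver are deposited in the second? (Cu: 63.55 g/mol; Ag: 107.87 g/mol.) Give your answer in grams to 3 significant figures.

7.30 g

n(Cu) = 2.15 / 63.55 = 0.03383 mol
Cu²⁺ + 2e⁻ → Cu, so n(e⁻) = 2 × 0.03383 = 0.06766 mol
In series, the same 0.06766 mol of electrons flows through the second cell.
Ag⁺ + e⁻ → Ag, so n(Ag) = 0.06766 mol
m(Ag) = 0.06766 × 107.87 = 7.30 g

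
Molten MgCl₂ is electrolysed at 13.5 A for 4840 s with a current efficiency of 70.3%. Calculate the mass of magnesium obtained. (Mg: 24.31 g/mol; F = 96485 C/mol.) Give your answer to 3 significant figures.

Q = 13.5 × 4840 = 65340 C
n(e⁻) = 65340 / 96485 = 0.6772 mol
Mg²⁺ + 2e⁻ → Mg, so theoretical m(Mg) = 0.3386 × 24.31 = 8.231 g
Actual mass = 70.3% × 8.231 = 5.79 g

5.79 g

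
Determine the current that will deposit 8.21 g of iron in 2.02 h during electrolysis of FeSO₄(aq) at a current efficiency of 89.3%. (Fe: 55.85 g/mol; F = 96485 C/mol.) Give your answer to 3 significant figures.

4.37 A

n(Fe) = 8.21 / 55.85 = 0.1470 mol
Fe²⁺ + 2e⁻ → Fe, so n(e⁻) = 2 × 0.1470 = 0.2940 mol
Q = 0.2940 × 96485 / 0.893 = 31770 C
I = Q / t = 31770 / 7272 s = 4.37 A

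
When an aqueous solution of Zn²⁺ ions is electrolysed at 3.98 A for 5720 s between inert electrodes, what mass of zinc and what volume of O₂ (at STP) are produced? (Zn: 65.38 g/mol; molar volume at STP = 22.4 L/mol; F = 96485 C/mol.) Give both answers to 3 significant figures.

7.71 g Zn; 1.32 L O₂

Q = 3.98 × 5720 = 22770 C; n(e⁻) = 22770 / 96485 = 0.2360 mol
Cathode: Zn²⁺ + 2e⁻ → Zn → n(Zn) = 0.2360/2 = 0.1180 mol → 7.71 g
Anode: 2H₂O → O₂ + 4H⁺ + 4e⁻ → n(O₂) = 0.2360/4 = 0.05900 mol → 1.32 L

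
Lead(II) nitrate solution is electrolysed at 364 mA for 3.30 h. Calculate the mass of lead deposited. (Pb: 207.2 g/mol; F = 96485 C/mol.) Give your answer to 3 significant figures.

Charge passed = 0.364 × 11880 = 4324 C
Moles of electrons = 4324 / 96485 = 0.04482 mol
Pb²⁺ + 2e⁻ → Pb, so n(Pb) = 0.04482 / 2 = 0.02241 mol
m = 0.02241 × 207.2 = 4.64 g

4.64 g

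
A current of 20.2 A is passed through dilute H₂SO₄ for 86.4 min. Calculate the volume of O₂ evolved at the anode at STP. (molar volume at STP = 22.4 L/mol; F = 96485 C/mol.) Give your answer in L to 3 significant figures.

Q = It = 20.2 × 5184 = 1.047×10^5 C
Moles of electrons = 1.047×10^5 / 96485 = 1.085 mol
2H₂O → O₂ + 4H⁺ + 4e⁻, so n(O₂) = 1.085 / 4 = 0.2713 mol
V = 0.2713 × 22.4 = 6.077 L

6.08 L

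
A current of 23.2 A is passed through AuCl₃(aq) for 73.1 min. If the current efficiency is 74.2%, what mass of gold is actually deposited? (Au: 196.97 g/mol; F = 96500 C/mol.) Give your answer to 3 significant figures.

51.4 g

Q = 23.2 × 4386 = 1.018×10^5 C
n(e⁻) = 1.018×10^5 / 96500 = 1.055 mol
Au³⁺ + 3e⁻ → Au, so theoretical m(Au) = 0.3517 × 196.97 = 69.27 g
Actual mass = 74.2% × 69.27 = 51.4 g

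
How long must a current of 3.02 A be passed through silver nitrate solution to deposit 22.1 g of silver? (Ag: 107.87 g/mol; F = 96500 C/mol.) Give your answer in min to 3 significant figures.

109 min

n(Ag) = 22.1 / 107.87 = 0.2049 mol
Ag⁺ + e⁻ → Ag, so n(e⁻) = 0.2049 mol
Q = 0.2049 × 96500 = 19770 C
t = Q / I = 19770 / 3.02 = 6546 s = 109 min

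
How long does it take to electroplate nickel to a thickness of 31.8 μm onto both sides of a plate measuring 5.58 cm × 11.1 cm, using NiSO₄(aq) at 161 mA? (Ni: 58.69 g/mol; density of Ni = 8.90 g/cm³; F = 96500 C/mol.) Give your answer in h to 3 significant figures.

Plated area = 2 × 5.58 × 11.1 = 123.9 cm²
Volume = 123.9 × 31.8×10⁻⁴ cm = 0.3940 cm³
m(Ni) = 0.3940 × 8.90 = 3.507 g
n(Ni) = 3.507 / 58.69 = 0.05975 mol; n(e⁻) = 2 × 0.05975 = 0.1195 mol
Q = 0.1195 × 96500 = 11530 C
t = 11530 / 0.161 = 71610 s = 19.9 h

19.9 h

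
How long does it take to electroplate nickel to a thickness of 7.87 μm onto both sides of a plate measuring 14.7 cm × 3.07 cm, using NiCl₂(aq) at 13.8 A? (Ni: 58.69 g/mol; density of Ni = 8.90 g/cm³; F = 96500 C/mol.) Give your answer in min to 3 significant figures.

Plated area = 2 × 14.7 × 3.07 = 90.26 cm²
Volume = 90.26 × 7.87×10⁻⁴ cm = 0.07103 cm³
m(Ni) = 0.07103 × 8.90 = 0.6322 g
n(Ni) = 0.6322 / 58.69 = 0.01077 mol; n(e⁻) = 2 × 0.01077 = 0.02154 mol
Q = 0.02154 × 96500 = 2079 C
t = 2079 / 13.8 = 150.7 s = 2.51 min

2.51 min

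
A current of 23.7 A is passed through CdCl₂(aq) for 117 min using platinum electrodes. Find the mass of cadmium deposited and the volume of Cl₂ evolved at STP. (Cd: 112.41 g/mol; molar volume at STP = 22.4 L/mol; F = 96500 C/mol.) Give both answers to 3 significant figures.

Q = 23.7 × 7020 = 1.664×10^5 C; n(e⁻) = 1.664×10^5 / 96500 = 1.724 mol
Cathode: Cd²⁺ + 2e⁻ → Cd → n(Cd) = 1.724/2 = 0.8620 mol → 96.9 g
Anode: 2Cl⁻ → Cl₂ + 2e⁻ → n(Cl₂) = 1.724/2 = 0.8620 mol → 19.3 L

96.9 g Cd; 19.3 L Cl₂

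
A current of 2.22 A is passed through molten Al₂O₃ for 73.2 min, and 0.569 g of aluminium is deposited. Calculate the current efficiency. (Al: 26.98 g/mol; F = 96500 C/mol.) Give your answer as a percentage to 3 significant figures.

Q = 2.22 × 4392 = 9750 C
n(e⁻) = 9750 / 96500 = 0.1010 mol
Al³⁺ + 3e⁻ → Al, so theoretical n(Al) = 0.03367 mol → 0.9084 g
Efficiency = 0.569 / 0.9084 = 0.6264 = 62.6%

62.6%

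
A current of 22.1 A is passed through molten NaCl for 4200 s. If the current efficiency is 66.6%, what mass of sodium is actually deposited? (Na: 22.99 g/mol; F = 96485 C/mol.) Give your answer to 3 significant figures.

14.7 g

Q = 22.1 × 4200 = 92820 C
n(e⁻) = 92820 / 96485 = 0.9620 mol
Na⁺ + e⁻ → Na, so theoretical m(Na) = 0.9620 × 22.99 = 22.12 g
Actual mass = 66.6% × 22.12 = 14.7 g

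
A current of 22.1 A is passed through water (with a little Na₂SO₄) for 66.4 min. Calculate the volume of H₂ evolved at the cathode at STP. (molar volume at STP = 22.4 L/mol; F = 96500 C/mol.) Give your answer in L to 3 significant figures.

10.2 L

Q = 22.1 A × 3984 s = 88050 C
Moles of electrons = 88050 / 96500 = 0.9124 mol
2H⁺ + 2e⁻ → H₂, so n(H₂) = 0.9124 / 2 = 0.4562 mol
V = 0.4562 × 22.4 = 10.22 L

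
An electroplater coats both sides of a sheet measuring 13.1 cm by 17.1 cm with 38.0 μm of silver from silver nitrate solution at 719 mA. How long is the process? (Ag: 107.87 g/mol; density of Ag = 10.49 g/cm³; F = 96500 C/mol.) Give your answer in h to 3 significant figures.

6.17 h

Plated area = 2 × 13.1 × 17.1 = 448.0 cm²
Volume = 448.0 × 38.0×10⁻⁴ cm = 1.702 cm³
m(Ag) = 1.702 × 10.49 = 17.85 g
n(Ag) = 17.85 / 107.87 = 0.1655 mol; n(e⁻) = 0.1655 mol
Q = 0.1655 × 96500 = 15970 C
t = 15970 / 0.719 = 22210 s = 6.17 h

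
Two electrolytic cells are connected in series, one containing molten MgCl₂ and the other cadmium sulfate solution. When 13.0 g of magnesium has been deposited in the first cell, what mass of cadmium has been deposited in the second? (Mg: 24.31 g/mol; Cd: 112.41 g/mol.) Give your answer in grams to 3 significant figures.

n(Mg) = 13.0 / 24.31 = 0.5348 mol
Mg²⁺ + 2e⁻ → Mg, so n(e⁻) = 2 × 0.5348 = 1.070 mol
The cells are in series, so the same charge (and hence the same n(e⁻) = 1.070 mol) passes through both.
Cd²⁺ + 2e⁻ → Cd, so n(Cd) = 1.070 / 2 = 0.5350 mol
m(Cd) = 0.5350 × 112.41 = 60.1 g

60.1 g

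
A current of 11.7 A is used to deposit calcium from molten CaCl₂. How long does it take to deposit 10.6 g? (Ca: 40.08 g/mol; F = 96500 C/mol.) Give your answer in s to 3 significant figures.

n(Ca) = 10.6 / 40.08 = 0.2645 mol
Ca²⁺ + 2e⁻ → Ca, so n(e⁻) = 2 × 0.2645 = 0.5290 mol
Q = 0.5290 × 96500 = 51050 C
t = Q / I = 51050 / 11.7 = 4363 s

4360 s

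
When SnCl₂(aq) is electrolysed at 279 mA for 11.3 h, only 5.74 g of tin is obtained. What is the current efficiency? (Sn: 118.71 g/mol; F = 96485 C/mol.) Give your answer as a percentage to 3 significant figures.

82.2%

Q = 0.279 × 40680 = 11350 C
n(e⁻) = 11350 / 96485 = 0.1176 mol
Sn²⁺ + 2e⁻ → Sn, so theoretical n(Sn) = 0.05880 mol → 6.980 g
Efficiency = 5.74 / 6.980 = 0.8223 = 82.2%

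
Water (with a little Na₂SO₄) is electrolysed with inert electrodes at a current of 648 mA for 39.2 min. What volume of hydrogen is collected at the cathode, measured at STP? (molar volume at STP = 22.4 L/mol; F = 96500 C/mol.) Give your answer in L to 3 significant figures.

0.177 L

Q = 0.648 A × 2352 s = 1524 C
n(e⁻) = Q/F = 1524/96500 = 0.01579 mol
2H⁺ + 2e⁻ → H₂, so n(H₂) = 0.01579 / 2 = 0.007895 mol
V = 0.007895 × 22.4 = 0.1768 L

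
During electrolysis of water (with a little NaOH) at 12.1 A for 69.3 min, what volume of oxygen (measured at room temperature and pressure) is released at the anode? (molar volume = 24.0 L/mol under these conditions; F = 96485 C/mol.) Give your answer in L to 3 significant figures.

Charge passed = 12.1 × 4158 = 50310 C
n(e⁻) = 50310 / 96485 = 0.5214 mol
2H₂O → O₂ + 4H⁺ + 4e⁻, so n(O₂) = 0.5214 / 4 = 0.1304 mol
V = 0.1304 × 24.0 = 3.130 L

3.13 L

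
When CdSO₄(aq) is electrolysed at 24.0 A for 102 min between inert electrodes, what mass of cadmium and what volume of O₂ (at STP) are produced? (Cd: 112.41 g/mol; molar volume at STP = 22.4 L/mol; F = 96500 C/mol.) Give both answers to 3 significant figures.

85.5 g Cd; 8.52 L O₂

Q = 24.0 × 6120 = 1.469×10^5 C; n(e⁻) = 1.469×10^5 / 96500 = 1.522 mol
Cathode: Cd²⁺ + 2e⁻ → Cd → n(Cd) = 1.522/2 = 0.7610 mol → 85.5 g
Anode: 2H₂O → O₂ + 4H⁺ + 4e⁻ → n(O₂) = 1.522/4 = 0.3805 mol → 8.52 L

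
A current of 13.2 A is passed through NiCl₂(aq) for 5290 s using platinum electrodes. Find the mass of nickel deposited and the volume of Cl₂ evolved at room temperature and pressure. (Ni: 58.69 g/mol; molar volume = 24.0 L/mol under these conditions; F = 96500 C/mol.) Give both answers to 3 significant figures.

Q = 13.2 × 5290 = 69830 C; n(e⁻) = 69830 / 96500 = 0.7236 mol
Cathode: Ni²⁺ + 2e⁻ → Ni → n(Ni) = 0.7236/2 = 0.3618 mol → 21.2 g
Anode: 2Cl⁻ → Cl₂ + 2e⁻ → n(Cl₂) = 0.7236/2 = 0.3618 mol → 8.68 L

21.2 g Ni; 8.68 L Cl₂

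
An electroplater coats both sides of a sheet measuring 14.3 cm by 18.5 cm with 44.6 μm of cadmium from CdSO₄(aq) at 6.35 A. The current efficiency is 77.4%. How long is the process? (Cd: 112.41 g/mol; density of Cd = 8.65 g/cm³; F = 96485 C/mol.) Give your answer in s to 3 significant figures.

Plated area = 2 × 14.3 × 18.5 = 529.1 cm²
Volume = 529.1 × 44.6×10⁻⁴ cm = 2.360 cm³
m(Cd) = 2.360 × 8.65 = 20.41 g
n(Cd) = 20.41 / 112.41 = 0.1816 mol; n(e⁻) = 2 × 0.1816 = 0.3632 mol
Q = 0.3632 × 96485 / 0.774 = 45280 C
t = 45280 / 6.35 = 7131 s

7130 s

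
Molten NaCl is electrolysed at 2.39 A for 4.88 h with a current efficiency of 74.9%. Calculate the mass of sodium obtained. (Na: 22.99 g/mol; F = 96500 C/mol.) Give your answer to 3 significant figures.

Q = 2.39 × 17568 = 41990 C
n(e⁻) = 41990 / 96500 = 0.4351 mol
Na⁺ + e⁻ → Na, so theoretical m(Na) = 0.4351 × 22.99 = 10.00 g
Actual mass = 74.9% × 10.00 = 7.49 g

7.49 g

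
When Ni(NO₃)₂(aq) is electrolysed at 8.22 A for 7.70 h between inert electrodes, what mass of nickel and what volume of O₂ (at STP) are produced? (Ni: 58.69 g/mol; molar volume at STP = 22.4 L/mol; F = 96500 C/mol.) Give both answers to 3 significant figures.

Q = 8.22 × 27720 = 2.279×10^5 C; n(e⁻) = 2.279×10^5 / 96500 = 2.362 mol
Cathode: Ni²⁺ + 2e⁻ → Ni → n(Ni) = 2.362/2 = 1.181 mol → 69.3 g
Anode: 2H₂O → O₂ + 4H⁺ + 4e⁻ → n(O₂) = 2.362/4 = 0.5905 mol → 13.2 L

69.3 g Ni; 13.2 L O₂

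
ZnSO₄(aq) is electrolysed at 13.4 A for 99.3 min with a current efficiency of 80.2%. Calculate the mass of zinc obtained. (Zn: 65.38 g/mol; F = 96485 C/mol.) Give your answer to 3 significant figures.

21.7 g

Q = 13.4 × 5958 = 79840 C
n(e⁻) = 79840 / 96485 = 0.8275 mol
Zn²⁺ + 2e⁻ → Zn, so theoretical m(Zn) = 0.4138 × 65.38 = 27.05 g
Actual mass = 80.2% × 27.05 = 21.7 g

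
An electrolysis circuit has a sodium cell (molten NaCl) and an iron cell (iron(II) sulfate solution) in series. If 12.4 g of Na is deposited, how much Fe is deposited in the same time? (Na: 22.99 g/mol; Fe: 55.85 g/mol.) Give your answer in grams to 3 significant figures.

n(Na) = 12.4 / 22.99 = 0.5394 mol
Na⁺ + e⁻ → Na, so n(e⁻) = 0.5394 mol
In series, the same 0.5394 mol of electrons flows through the second cell.
Fe²⁺ + 2e⁻ → Fe, so n(Fe) = 0.5394 / 2 = 0.2697 mol
m(Fe) = 0.2697 × 55.85 = 15.1 g

15.1 g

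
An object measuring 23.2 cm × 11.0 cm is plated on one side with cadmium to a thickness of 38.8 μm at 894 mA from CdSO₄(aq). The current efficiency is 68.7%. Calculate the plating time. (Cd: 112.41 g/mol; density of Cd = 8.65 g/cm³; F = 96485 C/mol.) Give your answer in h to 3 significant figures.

Plated area = 23.2 × 11.0 = 255.2 cm²
Volume = 255.2 × 38.8×10⁻⁴ cm = 0.9902 cm³
m(Cd) = 0.9902 × 8.65 = 8.565 g
n(Cd) = 8.565 / 112.41 = 0.07619 mol; n(e⁻) = 2 × 0.07619 = 0.1524 mol
Q = 0.1524 × 96485 / 0.687 = 21400 C
t = 21400 / 0.894 = 23940 s = 6.65 h

6.65 h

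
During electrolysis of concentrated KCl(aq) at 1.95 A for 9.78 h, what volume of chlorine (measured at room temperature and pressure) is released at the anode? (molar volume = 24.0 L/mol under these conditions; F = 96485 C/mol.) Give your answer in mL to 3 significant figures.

8540 mL

Charge passed = 1.95 × 35208 = 68660 C
n(e⁻) = Q/F = 68660/96485 = 0.7116 mol
2Cl⁻ → Cl₂ + 2e⁻, so n(Cl₂) = 0.7116 / 2 = 0.3558 mol
V = 0.3558 × 24.0 = 8.539 L
= 8540 mL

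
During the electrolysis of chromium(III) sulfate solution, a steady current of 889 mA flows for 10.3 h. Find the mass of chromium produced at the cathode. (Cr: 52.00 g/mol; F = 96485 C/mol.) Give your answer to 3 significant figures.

5.92 g

Charge passed = 0.889 × 37080 = 32960 C
n(e⁻) = 32960 / 96485 = 0.3416 mol
Cr³⁺ + 3e⁻ → Cr, so n(Cr) = 0.3416 / 3 = 0.1139 mol
m = 0.1139 × 52.00 = 5.92 g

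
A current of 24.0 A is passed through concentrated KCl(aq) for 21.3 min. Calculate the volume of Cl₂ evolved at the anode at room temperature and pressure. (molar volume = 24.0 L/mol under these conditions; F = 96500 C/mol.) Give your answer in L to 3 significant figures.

Charge passed = 24.0 × 1278 = 30670 C
Moles of electrons = 30670 / 96500 = 0.3178 mol
2Cl⁻ → Cl₂ + 2e⁻, so n(Cl₂) = 0.3178 / 2 = 0.1589 mol
V = 0.1589 × 24.0 = 3.814 L

3.81 L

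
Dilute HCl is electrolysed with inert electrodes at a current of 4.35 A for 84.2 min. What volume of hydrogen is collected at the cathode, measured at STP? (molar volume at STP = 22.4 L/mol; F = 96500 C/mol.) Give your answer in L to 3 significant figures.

2.55 L

Q = 4.35 A × 5052 s = 21980 C
Moles of electrons = 21980 / 96500 = 0.2278 mol
2H⁺ + 2e⁻ → H₂, so n(H₂) = 0.2278 / 2 = 0.1139 mol
V = 0.1139 × 22.4 = 2.551 L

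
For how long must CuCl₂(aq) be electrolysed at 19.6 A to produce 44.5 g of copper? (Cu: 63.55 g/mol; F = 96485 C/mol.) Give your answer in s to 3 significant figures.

n(Cu) = 44.5 / 63.55 = 0.7002 mol
Cu²⁺ + 2e⁻ → Cu, so n(e⁻) = 2 × 0.7002 = 1.400 mol
Q = 1.400 × 96485 = 1.351×10^5 C
t = Q / I = 1.351×10^5 / 19.6 = 6893 s

6890 s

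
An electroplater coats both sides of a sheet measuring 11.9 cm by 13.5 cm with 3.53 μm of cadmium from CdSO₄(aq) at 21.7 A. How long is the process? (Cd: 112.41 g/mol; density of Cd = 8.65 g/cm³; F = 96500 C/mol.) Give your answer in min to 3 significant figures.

Plated area = 2 × 11.9 × 13.5 = 321.3 cm²
Volume = 321.3 × 3.53×10⁻⁴ cm = 0.1134 cm³
m(Cd) = 0.1134 × 8.65 = 0.9809 g
n(Cd) = 0.9809 / 112.41 = 0.008726 mol; n(e⁻) = 2 × 0.008726 = 0.01745 mol
Q = 0.01745 × 96500 = 1684 C
t = 1684 / 21.7 = 77.60 s = 1.29 min

1.29 min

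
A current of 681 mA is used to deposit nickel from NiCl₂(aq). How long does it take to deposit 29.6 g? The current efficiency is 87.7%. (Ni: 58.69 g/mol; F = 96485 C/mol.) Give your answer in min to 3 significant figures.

n(Ni) = 29.6 / 58.69 = 0.5043 mol
Ni²⁺ + 2e⁻ → Ni, so n(e⁻) = 2 × 0.5043 = 1.009 mol
Q = 1.009 × 96485 / 0.877 = 1.110×10^5 C
t = Q / I = 1.110×10^5 / 0.681 = 1.630×10^5 s = 2720 min

2720 min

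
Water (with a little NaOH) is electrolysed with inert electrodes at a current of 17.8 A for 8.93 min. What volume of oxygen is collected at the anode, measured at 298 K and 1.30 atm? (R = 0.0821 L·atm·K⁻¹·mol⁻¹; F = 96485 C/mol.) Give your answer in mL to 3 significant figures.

Q = 17.8 A × 535.8 s = 9537 C
n(e⁻) = Q/F = 9537/96485 = 0.09884 mol
2H₂O → O₂ + 4H⁺ + 4e⁻, so n(O₂) = 0.09884 / 4 = 0.02471 mol
V = nRT/P = 0.02471 × 0.0821 × 298 / 1.30 = 0.4650 L
= 465 mL

465 mL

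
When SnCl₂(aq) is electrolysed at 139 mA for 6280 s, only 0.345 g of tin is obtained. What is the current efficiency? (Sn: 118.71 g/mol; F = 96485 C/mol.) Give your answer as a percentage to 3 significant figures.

64.2%

Q = 0.139 × 6280 = 872.9 C
n(e⁻) = 872.9 / 96485 = 0.009047 mol
Sn²⁺ + 2e⁻ → Sn, so theoretical n(Sn) = 0.004524 mol → 0.5370 g
Efficiency = 0.345 / 0.5370 = 0.6425 = 64.2%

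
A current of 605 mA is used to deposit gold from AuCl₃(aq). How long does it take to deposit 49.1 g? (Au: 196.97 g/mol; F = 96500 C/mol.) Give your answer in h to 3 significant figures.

n(Au) = 49.1 / 196.97 = 0.2493 mol
Au³⁺ + 3e⁻ → Au, so n(e⁻) = 3 × 0.2493 = 0.7479 mol
Q = 0.7479 × 96500 = 72170 C
t = Q / I = 72170 / 0.605 = 1.193×10^5 s = 33.1 h

33.1 h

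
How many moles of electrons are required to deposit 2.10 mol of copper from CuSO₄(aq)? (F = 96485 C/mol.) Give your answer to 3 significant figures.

4.20 mol

Cu²⁺ + 2e⁻ → Cu, so n(e⁻) = 2 × 2.10 = 4.200 mol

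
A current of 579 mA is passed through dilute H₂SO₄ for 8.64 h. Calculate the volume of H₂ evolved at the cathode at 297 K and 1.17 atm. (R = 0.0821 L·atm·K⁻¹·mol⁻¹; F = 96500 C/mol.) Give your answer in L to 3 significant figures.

1.94 L

Q = It = 0.579 × 31104 = 18010 C
Moles of electrons = 18010 / 96500 = 0.1866 mol
2H⁺ + 2e⁻ → H₂, so n(H₂) = 0.1866 / 2 = 0.09330 mol
V = nRT/P = 0.09330 × 0.0821 × 297 / 1.17 = 1.944 L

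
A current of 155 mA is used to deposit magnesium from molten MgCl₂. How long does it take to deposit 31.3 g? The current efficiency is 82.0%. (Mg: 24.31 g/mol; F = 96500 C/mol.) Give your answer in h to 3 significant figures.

543 h

n(Mg) = 31.3 / 24.31 = 1.288 mol
Mg²⁺ + 2e⁻ → Mg, so n(e⁻) = 2 × 1.288 = 2.576 mol
Q = 2.576 × 96500 / 0.820 = 3.032×10^5 C
t = Q / I = 3.032×10^5 / 0.155 = 1.956×10^6 s = 543 h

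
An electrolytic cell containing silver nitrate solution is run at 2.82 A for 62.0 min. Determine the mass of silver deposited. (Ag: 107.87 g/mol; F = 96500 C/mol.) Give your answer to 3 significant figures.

Q = It = 2.82 × 3720 = 10490 C
Moles of electrons = 10490 / 96500 = 0.1087 mol
Ag⁺ + e⁻ → Ag, so n(Ag) = 0.1087 mol
m = 0.1087 × 107.87 = 11.7 g

11.7 g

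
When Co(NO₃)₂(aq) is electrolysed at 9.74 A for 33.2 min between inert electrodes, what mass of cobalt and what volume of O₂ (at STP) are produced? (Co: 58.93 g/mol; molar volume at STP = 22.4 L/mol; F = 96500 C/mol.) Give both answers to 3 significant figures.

5.92 g Co; 1.13 L O₂

Q = 9.74 × 1992 = 19400 C; n(e⁻) = 19400 / 96500 = 0.2010 mol
Cathode: Co²⁺ + 2e⁻ → Co → n(Co) = 0.2010/2 = 0.1005 mol → 5.92 g
Anode: 2H₂O → O₂ + 4H⁺ + 4e⁻ → n(O₂) = 0.2010/4 = 0.05025 mol → 1.13 L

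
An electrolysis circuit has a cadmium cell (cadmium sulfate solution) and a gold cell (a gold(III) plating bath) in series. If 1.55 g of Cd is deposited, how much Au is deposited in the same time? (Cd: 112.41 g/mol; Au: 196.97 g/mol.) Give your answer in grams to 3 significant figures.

1.81 g

n(Cd) = 1.55 / 112.41 = 0.01379 mol
Cd²⁺ + 2e⁻ → Cd, so n(e⁻) = 2 × 0.01379 = 0.02758 mol
Same current for the same time ⇒ same n(e⁻) = 0.02758 mol in both cells.
Au³⁺ + 3e⁻ → Au, so n(Au) = 0.02758 / 3 = 0.009193 mol
m(Au) = 0.009193 × 196.97 = 1.81 g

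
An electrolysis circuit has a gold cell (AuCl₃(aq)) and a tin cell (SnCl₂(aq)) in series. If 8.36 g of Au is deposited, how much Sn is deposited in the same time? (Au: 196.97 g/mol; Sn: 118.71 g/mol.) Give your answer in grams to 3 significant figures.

n(Au) = 8.36 / 196.97 = 0.04244 mol
Au³⁺ + 3e⁻ → Au, so n(e⁻) = 3 × 0.04244 = 0.1273 mol
In series, the same 0.1273 mol of electrons flows through the second cell.
Sn²⁺ + 2e⁻ → Sn, so n(Sn) = 0.1273 / 2 = 0.06365 mol
m(Sn) = 0.06365 × 118.71 = 7.56 g

7.56 g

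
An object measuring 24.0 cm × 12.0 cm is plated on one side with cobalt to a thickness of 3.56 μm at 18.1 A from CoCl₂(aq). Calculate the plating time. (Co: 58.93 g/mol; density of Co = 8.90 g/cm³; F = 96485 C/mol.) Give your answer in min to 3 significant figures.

2.75 min

Plated area = 24.0 × 12.0 = 288.0 cm²
Volume = 288.0 × 3.56×10⁻⁴ cm = 0.1025 cm³
m(Co) = 0.1025 × 8.90 = 0.9123 g
n(Co) = 0.9123 / 58.93 = 0.01548 mol; n(e⁻) = 2 × 0.01548 = 0.03096 mol
Q = 0.03096 × 96485 = 2987 C
t = 2987 / 18.1 = 165.0 s = 2.75 min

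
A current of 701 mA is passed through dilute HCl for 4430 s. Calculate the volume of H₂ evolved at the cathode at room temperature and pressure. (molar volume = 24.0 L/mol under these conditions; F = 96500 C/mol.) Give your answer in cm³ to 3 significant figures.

Q = 0.701 A × 4430 s = 3105 C
Moles of electrons = 3105 / 96500 = 0.03218 mol
2H⁺ + 2e⁻ → H₂, so n(H₂) = 0.03218 / 2 = 0.01609 mol
V = 0.01609 × 24.0 = 0.3862 L
= 386 cm³

386 cm³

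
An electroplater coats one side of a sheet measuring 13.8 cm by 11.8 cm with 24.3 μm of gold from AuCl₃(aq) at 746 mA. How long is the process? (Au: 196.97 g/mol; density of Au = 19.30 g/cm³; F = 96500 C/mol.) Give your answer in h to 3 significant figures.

Plated area = 13.8 × 11.8 = 162.8 cm²
Volume = 162.8 × 24.3×10⁻⁴ cm = 0.3956 cm³
m(Au) = 0.3956 × 19.30 = 7.635 g
n(Au) = 7.635 / 196.97 = 0.03876 mol; n(e⁻) = 3 × 0.03876 = 0.1163 mol
Q = 0.1163 × 96500 = 11220 C
t = 11220 / 0.746 = 15040 s = 4.18 h

4.18 h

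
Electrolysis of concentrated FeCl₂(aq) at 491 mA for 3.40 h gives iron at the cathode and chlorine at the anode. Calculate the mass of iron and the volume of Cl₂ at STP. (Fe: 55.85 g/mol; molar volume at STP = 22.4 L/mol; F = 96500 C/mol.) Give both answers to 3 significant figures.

Q = 0.491 × 12240 = 6010 C; n(e⁻) = 6010 / 96500 = 0.06228 mol
Cathode: Fe²⁺ + 2e⁻ → Fe → n(Fe) = 0.06228/2 = 0.03114 mol → 1.74 g
Anode: 2Cl⁻ → Cl₂ + 2e⁻ → n(Cl₂) = 0.06228/2 = 0.03114 mol → 0.698 L

1.74 g Fe; 0.698 L Cl₂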